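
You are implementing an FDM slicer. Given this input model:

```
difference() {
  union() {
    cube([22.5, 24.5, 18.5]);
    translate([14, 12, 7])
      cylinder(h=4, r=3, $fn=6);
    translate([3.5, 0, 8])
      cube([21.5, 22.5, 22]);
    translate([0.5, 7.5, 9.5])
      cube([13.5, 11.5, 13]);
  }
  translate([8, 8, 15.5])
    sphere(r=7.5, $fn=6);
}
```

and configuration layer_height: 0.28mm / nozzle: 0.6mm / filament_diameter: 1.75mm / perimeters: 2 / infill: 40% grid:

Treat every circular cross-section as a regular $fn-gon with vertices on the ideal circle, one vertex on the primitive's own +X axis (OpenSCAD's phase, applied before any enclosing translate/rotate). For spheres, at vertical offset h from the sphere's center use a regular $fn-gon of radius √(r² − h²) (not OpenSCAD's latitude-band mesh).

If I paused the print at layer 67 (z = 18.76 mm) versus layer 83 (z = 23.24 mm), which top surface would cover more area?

layer 83 (z = 23.24 mm)

Layer 67 (z = 18.76): the cube is absent (z outside [0, 18.5]); the cylinder at (14, 12) is not intersected at this z (z outside [7, 11]); the cube at (3.5, 0) (footprint 21.5×22.5) is included at this height (area 483.75 mm²); the 13.5×11.5 cube at (0.5, 7.5) contributes its full rectangle (area 155.25 mm²); Merging all regions: the regions partially overlap — summed areas 639.00 mm² minus the doubly-counted overlap 120.75 mm² gives 518.25 mm² — area = 518.25 mm²; the r=7.5 sphere at (8, 8) slices to a regular 6-gon of circumradius 6.754 (√(r²−h²) with h=3.26 from center) (area = (6/2)·6.754²·sin(360°/6) = 118.53 mm²); After the difference (first − rest): starting from that combined region (518.25 mm²), the r=7.5 sphere at (8, 8) partially overlaps it — only the 115.18 mm² overlap (of its 118.53 mm²) is removed, clipping the outline — area = 403.07 mm². So its area = 403.07 mm². Layer 83 (z = 23.24): the cube is absent (z outside [0, 18.5]); the cylinder at (14, 12) does not reach this height (z outside [7, 11]); the cube at (3.5, 0) (footprint 21.5×22.5) is included at this height (area 483.75 mm²); the cube at (0.5, 7.5) is absent (z outside [9.5, 22.5]); Taking the union: only the 21.5×22.5 cube at (3.5, 0) is present, so the union is just that shape — area = 483.75 mm²; the sphere at (8, 8) does not reach this height (|z−center|=7.740 > r=7.5); Subtracting the remaining from the first: none of the subtracted shapes is present at this height, so that combined region is unchanged — area = 483.75 mm². So its area = 483.75 mm². Layer 83 is larger (483.75 vs 403.07 mm²).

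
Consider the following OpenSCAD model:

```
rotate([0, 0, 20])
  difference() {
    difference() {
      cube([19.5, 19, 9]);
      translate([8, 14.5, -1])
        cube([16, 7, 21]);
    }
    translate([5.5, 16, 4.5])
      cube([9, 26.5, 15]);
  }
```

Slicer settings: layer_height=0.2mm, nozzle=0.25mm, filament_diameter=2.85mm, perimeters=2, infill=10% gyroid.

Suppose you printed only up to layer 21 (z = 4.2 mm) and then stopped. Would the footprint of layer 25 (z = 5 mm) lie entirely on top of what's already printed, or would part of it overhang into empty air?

entirely on top

Compare the two slices. At z = 4.2: the cube (footprint 19.5×19) is included at this height (area 370.50 mm²); the 16×7 cube at (8, 14.5) contributes its full rectangle (area 112.00 mm²); Taking the first minus the rest: starting from the 19.5×19 cube (370.50 mm²), the 16×7 cube at (8, 14.5) partially overlaps it — only the 51.75 mm² overlap (of its 112.00 mm²) is removed, clipping the outline — area = 318.75 mm²; the cube at (5.5, 16) is absent (z outside [4.5, 19.5]); Subtracting the remaining from the first: none of the subtracted shapes is present at this height, so that combined region is unchanged — area = 318.75 mm²; (whole slice rotated 20° about Z — lengths, areas and connectivity unchanged). At z = 5: the 19.5×19 cube contributes its full rectangle (area 370.50 mm²); the 16×7 cube at (8, 14.5) contributes its full rectangle (area 112.00 mm²); After the difference (first − rest): starting from the 19.5×19 cube (370.50 mm²), the 16×7 cube at (8, 14.5) partially overlaps it — only the 51.75 mm² overlap (of its 112.00 mm²) is removed, clipping the outline — area = 318.75 mm²; the 9×26.5 cube at (5.5, 16) contributes its full rectangle (area 238.50 mm²); Subtracting the remaining from the first: starting from the result so far (318.75 mm²), the 9×26.5 cube at (5.5, 16) partially overlaps it — only the 7.50 mm² overlap (of its 238.50 mm²) is removed, clipping the outline — area = 311.25 mm²; (rotated 20° about Z; rotation is an isometry so areas/perimeters/island counts are preserved). Checking containment: the cross-section at z = 5 is a subset of the cross-section at z = 4.2.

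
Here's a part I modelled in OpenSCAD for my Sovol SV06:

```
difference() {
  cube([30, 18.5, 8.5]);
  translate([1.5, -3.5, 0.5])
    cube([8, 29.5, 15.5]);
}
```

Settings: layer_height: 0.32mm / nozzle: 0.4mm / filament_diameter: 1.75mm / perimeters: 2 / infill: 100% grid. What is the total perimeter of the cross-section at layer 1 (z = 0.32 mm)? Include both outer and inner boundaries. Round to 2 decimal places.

97.00 mm

At z = 0.32 mm: the cube is present — its section is the full 30×18.5 rectangle (perimeter 97.00 mm); the cube at (1.5, -3.5) is not intersected at this z (z outside [0.5, 16]); Subtracting the remaining from the first: none of the subtracted shapes is present at this height, so the 30×18.5 cube is unchanged — boundary = 97.00 mm. Overall, the cross-section is a single solid region. Total boundary length (outer) = 97.00 mm.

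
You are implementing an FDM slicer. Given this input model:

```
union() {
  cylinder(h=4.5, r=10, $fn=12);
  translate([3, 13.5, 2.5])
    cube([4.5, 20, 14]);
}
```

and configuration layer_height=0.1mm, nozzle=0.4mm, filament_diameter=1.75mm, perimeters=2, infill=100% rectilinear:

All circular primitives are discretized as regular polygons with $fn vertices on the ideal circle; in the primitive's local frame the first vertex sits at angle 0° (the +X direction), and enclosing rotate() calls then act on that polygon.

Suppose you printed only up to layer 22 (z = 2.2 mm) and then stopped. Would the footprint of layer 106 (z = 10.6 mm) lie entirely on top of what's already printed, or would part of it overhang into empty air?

part overhangs

Compare the two slices. At z = 2.2: the r=10 cylinder gives a regular 12-gon of circumradius 10 (constant along its height) (area = (12/2)·10.000²·sin(360°/12) = 300.00 mm²); the cube at (3, 13.5) does not reach this height (z outside [2.5, 16.5]); Taking the union: only the r=10 cylinder is present, so the union is just that shape — area = 300.00 mm². At z = 10.6: the cylinder does not reach this height (z outside [0, 4.5]); the cube at (3, 13.5) (footprint 4.5×20) is included at this height (area 90.00 mm²); Merging all regions: only the 4.5×20 cube at (3, 13.5) is present, so the union is just that shape — area = 90.00 mm². Checking containment: at z = 10.6 the cross-section extends beyond the z = 2.2 cross-section by about 90.00 mm².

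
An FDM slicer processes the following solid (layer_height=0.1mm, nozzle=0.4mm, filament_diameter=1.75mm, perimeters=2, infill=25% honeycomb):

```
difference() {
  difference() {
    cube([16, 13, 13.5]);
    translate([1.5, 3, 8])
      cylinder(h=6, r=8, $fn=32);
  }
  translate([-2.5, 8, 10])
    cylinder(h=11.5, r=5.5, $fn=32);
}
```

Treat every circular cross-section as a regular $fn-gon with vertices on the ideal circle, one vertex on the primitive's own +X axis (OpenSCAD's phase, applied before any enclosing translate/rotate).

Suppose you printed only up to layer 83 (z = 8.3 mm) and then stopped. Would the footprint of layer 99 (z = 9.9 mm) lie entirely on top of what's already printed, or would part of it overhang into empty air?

Compare the two slices. At z = 8.3: the cube is present — its section is the full 16×13 rectangle (area 208.00 mm²); the r=8 cylinder at (1.5, 3) gives a regular 32-gon of circumradius 8 (constant along its height) (area = (32/2)·8.000²·sin(360°/32) = 199.77 mm²); After the difference (first − rest): starting from the 16×13 cube (208.00 mm²), the r=8 cylinder at (1.5, 3) partially overlaps it — only the 89.68 mm² overlap (of its 199.77 mm²) is removed, clipping the outline — area = 118.32 mm²; the cylinder at (-2.5, 8) is not intersected at this z (z outside [10, 21.5]); Subtracting the remaining from the first: none of the subtracted shapes is present at this height, so that combined region is unchanged — area = 118.32 mm². At z = 9.9: the cube (footprint 16×13) is included at this height (area 208.00 mm²); the r=8 cylinder at (1.5, 3) contributes a regular 32-gon of circumradius 8 (area = (32/2)·8.000²·sin(360°/32) = 199.77 mm²); Taking the first minus the rest: starting from the 16×13 cube (208.00 mm²), the r=8 cylinder at (1.5, 3) partially overlaps it — only the 89.68 mm² overlap (of its 199.77 mm²) is removed, clipping the outline — area = 118.32 mm²; the cylinder at (-2.5, 8) is absent (z outside [10, 21.5]); Taking the first minus the rest: none of the subtracted shapes is present at this height, so that combined region is unchanged — area = 118.32 mm². Checking containment: the cross-section at z = 9.9 is a subset of the cross-section at z = 8.3.

entirely on top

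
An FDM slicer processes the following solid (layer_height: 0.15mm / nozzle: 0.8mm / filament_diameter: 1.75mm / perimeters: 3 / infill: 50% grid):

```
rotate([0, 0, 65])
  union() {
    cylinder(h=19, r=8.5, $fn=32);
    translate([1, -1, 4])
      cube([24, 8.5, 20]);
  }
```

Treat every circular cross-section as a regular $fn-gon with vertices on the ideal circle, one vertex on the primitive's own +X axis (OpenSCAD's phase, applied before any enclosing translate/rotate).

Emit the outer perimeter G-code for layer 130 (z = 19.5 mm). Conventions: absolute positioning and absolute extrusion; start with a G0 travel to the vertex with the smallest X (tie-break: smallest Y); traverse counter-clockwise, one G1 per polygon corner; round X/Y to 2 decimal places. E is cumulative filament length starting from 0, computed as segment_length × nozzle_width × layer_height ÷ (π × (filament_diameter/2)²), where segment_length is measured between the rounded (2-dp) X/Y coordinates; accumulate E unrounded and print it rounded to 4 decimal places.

G0 X-6.37 Y4.08 Z19.50
G1 X1.33 Y0.48 E0.4241
G1 X11.47 Y22.24 E1.6218
G1 X3.77 Y25.83 E2.0456
G1 X-6.37 Y4.08 E3.2429

At z = 19.5 mm: the cylinder is absent (z outside [0, 19]); the 24×8.5 cube at (1, -1) contributes its full rectangle; Merging all regions: only the 24×8.5 cube at (1, -1) is present, so the union is just that shape — 1 connected region; (whole slice rotated 65° about Z — lengths, areas and connectivity unchanged). The outline is a single polygon with 4 vertices. Extrusion per mm of travel: 0.8 × 0.15 / (π × 0.875²) = 0.049890. Accumulating E over each segment gives final E = 3.2429.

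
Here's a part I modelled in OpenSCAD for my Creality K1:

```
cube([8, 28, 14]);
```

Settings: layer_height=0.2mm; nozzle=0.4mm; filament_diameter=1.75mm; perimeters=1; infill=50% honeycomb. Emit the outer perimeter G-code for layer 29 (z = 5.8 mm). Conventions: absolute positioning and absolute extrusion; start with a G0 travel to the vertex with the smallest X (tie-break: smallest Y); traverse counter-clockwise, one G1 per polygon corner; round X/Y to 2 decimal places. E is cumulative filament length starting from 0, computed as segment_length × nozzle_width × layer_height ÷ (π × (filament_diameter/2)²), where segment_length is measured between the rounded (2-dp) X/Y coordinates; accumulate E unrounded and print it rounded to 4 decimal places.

At z = 5.8 mm: the 8×28 cube contributes its full rectangle. The outline is a single polygon with 4 vertices. Extrusion per mm of travel: 0.4 × 0.2 / (π × 0.875²) = 0.033260. Accumulating E over each segment gives final E = 2.3947.

G0 X0.00 Y0.00 Z5.80
G1 X8.00 Y0.00 E0.2661
G1 X8.00 Y28.00 E1.1974
G1 X0.00 Y28.00 E1.4634
G1 X0.00 Y0.00 E2.3947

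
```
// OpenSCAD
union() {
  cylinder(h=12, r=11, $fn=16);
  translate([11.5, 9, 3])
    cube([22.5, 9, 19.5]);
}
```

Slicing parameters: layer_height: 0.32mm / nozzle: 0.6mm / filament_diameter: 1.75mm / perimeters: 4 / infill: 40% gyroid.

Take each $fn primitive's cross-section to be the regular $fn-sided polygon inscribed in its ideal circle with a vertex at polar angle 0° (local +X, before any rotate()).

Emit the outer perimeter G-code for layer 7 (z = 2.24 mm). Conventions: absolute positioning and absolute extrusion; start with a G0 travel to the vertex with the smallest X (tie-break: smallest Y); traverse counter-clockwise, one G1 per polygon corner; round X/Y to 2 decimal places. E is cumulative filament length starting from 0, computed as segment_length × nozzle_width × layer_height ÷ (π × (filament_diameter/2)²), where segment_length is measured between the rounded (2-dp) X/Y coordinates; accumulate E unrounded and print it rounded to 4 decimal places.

G0 X-11.00 Y0.00 Z2.24
G1 X-10.16 Y-4.21 E0.3427
G1 X-7.78 Y-7.78 E0.6852
G1 X-4.21 Y-10.16 E1.0277
G1 X0.00 Y-11.00 E1.3704
G1 X4.21 Y-10.16 E1.7130
G1 X7.78 Y-7.78 E2.0555
G1 X10.16 Y-4.21 E2.3980
G1 X11.00 Y0.00 E2.7407
G1 X10.16 Y4.21 E3.0834
G1 X7.78 Y7.78 E3.4259
G1 X4.21 Y10.16 E3.7684
G1 X0.00 Y11.00 E4.1111
G1 X-4.21 Y10.16 E4.4538
G1 X-7.78 Y7.78 E4.7963
G1 X-10.16 Y4.21 E5.1387
G1 X-11.00 Y0.00 E5.4814

At z = 2.24 mm: the r=11 cylinder gives a regular 16-gon of circumradius 11 (constant along its height); the cube at (11.5, 9) is not intersected at this z (z outside [3, 22.5]); Taking the union: only the r=11 cylinder is present, so the union is just that shape — 1 connected region. The outline is a single polygon with 16 vertices. Extrusion per mm of travel: 0.6 × 0.32 / (π × 0.875²) = 0.079824. Accumulating E over each segment gives final E = 5.4814.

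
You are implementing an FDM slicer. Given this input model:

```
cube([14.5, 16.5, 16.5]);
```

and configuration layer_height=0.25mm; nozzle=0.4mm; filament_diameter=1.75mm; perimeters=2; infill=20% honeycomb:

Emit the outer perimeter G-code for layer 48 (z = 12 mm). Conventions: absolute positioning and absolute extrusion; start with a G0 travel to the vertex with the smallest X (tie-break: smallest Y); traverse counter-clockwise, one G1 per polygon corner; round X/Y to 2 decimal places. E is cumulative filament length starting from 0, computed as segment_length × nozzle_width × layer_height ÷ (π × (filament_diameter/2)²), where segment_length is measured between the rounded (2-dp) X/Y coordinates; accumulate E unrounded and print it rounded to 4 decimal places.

At z = 12 mm: the cube (footprint 14.5×16.5) is included at this height. The outline is a single polygon with 4 vertices. Extrusion per mm of travel: 0.4 × 0.25 / (π × 0.875²) = 0.041575. Accumulating E over each segment gives final E = 2.5777.

G0 X0.00 Y0.00 Z12.00
G1 X14.50 Y0.00 E0.6028
G1 X14.50 Y16.50 E1.2888
G1 X0.00 Y16.50 E1.8917
G1 X0.00 Y0.00 E2.5777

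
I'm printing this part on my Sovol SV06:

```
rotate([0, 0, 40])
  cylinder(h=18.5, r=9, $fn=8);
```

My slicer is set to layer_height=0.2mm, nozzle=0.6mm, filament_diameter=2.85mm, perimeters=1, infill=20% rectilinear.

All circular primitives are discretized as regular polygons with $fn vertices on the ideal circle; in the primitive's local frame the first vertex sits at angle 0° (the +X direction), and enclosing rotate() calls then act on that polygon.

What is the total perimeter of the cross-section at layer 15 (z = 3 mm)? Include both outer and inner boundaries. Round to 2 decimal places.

At z = 3 mm: the r=9 cylinder contributes a regular 8-gon of circumradius 9 (perimeter = 2·8·9.000·sin(180°/8) = 55.11 mm); (whole slice rotated 40° about Z — lengths, areas and connectivity unchanged). Overall, the cross-section is a single solid region. Total boundary length (outer) = 55.11 mm.

55.11 mm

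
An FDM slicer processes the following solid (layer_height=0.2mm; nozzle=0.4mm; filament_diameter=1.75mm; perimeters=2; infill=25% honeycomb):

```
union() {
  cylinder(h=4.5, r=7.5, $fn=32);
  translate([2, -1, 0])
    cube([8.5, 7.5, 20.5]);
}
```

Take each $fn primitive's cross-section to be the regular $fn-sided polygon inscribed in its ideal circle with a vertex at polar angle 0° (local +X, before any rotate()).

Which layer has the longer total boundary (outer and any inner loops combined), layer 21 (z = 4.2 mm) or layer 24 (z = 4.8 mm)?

layer 21 (z = 4.2 mm)

Layer 21 (z = 4.2): the r=7.5 cylinder contributes a regular 32-gon of circumradius 7.5 (perimeter = 2·32·7.500·sin(180°/32) = 47.05 mm); the cube at (2, -1) (footprint 8.5×7.5) is included at this height (perimeter 32.00 mm); Taking the union: the regions partially overlap (shared area 33.91 mm²), so the edge portions inside another operand are dropped and the merged outline is re-measured after clipping — boundary = 55.56 mm. So its perimeter = 55.56 mm. Layer 24 (z = 4.8): the cylinder is not intersected at this z (z outside [0, 4.5]); the cube at (2, -1) (footprint 8.5×7.5) is included at this height (perimeter 32.00 mm); Combining (union): only the 8.5×7.5 cube at (2, -1) is present, so the union is just that shape — boundary = 32.00 mm. So its perimeter = 32.00 mm. Layer 21 is larger (55.56 vs 32.00 mm).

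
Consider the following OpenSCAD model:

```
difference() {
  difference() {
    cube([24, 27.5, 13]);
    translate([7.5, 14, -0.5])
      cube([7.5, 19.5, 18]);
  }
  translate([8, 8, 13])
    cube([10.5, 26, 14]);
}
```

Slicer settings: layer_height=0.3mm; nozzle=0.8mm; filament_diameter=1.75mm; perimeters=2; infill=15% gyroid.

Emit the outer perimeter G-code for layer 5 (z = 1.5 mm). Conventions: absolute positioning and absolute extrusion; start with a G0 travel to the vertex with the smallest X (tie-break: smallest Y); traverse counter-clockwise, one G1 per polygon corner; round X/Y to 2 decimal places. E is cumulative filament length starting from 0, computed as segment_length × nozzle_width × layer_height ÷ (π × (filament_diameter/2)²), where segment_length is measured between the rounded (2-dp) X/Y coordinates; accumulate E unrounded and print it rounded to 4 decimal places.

At z = 1.5 mm: the cube is present — its section is the full 24×27.5 rectangle; the cube at (7.5, 14) is present — its section is the full 7.5×19.5 rectangle; After the difference (first − rest): starting from the 24×27.5 cube, the 7.5×19.5 cube at (7.5, 14) partially overlaps it — only the 101.25 mm² overlap (of its 146.25 mm²) is removed, clipping the outline — 1 connected region; the cube at (8, 8) is not intersected at this z (z outside [13, 27]); After the difference (first − rest): none of the subtracted shapes is present at this height, so the result so far is unchanged — 1 connected region. The outline is a single polygon with 8 vertices. Extrusion per mm of travel: 0.8 × 0.3 / (π × 0.875²) = 0.099780. Accumulating E over each segment gives final E = 12.9715.

G0 X0.00 Y0.00 Z1.50
G1 X24.00 Y0.00 E2.3947
G1 X24.00 Y27.50 E5.1387
G1 X15.00 Y27.50 E6.0367
G1 X15.00 Y14.00 E7.3837
G1 X7.50 Y14.00 E8.1321
G1 X7.50 Y27.50 E9.4791
G1 X0.00 Y27.50 E10.2275
G1 X0.00 Y0.00 E12.9715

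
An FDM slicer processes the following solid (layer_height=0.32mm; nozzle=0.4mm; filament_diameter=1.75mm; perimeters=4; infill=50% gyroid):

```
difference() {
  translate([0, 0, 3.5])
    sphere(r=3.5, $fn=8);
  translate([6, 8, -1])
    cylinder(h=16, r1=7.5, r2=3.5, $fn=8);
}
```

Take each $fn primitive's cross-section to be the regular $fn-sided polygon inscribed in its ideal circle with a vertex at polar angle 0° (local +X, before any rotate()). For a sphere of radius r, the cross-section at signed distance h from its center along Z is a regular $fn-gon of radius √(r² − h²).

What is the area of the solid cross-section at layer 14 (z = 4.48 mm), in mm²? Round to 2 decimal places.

At z = 4.48 mm: the r=3.5 sphere slices to a regular 8-gon of circumradius 3.360 (√(r²−h²) with h=0.98 from center) (area = (8/2)·3.360²·sin(360°/8) = 31.93 mm²); the cone at (6, 8): at t=0.343 of its height the radius interpolates to r₁+(r₂−r₁)t = 6.130, giving a regular 8-gon of that circumradius (area = (8/2)·6.130²·sin(360°/8) = 106.28 mm²); Subtracting the remaining from the first: starting from the r=3.5 sphere (31.93 mm²), the cone at (6, 8) misses the remaining region (no effect) — area = 31.93 mm². Overall, the cross-section is a single solid region. Net area = 31.93 mm².

31.93 mm²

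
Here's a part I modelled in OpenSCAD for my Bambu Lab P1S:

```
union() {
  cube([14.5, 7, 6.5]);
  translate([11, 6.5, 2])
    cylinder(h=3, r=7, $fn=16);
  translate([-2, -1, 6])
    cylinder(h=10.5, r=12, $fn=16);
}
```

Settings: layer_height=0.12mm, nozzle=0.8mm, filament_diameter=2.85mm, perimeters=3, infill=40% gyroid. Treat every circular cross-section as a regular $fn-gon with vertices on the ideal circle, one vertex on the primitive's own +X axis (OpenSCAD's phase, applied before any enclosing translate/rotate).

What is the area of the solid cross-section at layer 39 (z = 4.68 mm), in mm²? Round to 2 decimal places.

At z = 4.68 mm: the cube is present — its section is the full 14.5×7 rectangle (area 101.50 mm²); the r=7 cylinder at (11, 6.5) contributes a regular 16-gon of circumradius 7 (area = (16/2)·7.000²·sin(360°/16) = 150.01 mm²); the cylinder at (-2, -1) is not intersected at this z (z outside [6, 16.5]); Combining (union): the regions partially overlap — summed areas 251.51 mm² minus the doubly-counted overlap 64.59 mm² gives 186.92 mm² — area = 186.92 mm². Overall, the cross-section is a single solid region. Net area = 186.92 mm².

186.92 mm²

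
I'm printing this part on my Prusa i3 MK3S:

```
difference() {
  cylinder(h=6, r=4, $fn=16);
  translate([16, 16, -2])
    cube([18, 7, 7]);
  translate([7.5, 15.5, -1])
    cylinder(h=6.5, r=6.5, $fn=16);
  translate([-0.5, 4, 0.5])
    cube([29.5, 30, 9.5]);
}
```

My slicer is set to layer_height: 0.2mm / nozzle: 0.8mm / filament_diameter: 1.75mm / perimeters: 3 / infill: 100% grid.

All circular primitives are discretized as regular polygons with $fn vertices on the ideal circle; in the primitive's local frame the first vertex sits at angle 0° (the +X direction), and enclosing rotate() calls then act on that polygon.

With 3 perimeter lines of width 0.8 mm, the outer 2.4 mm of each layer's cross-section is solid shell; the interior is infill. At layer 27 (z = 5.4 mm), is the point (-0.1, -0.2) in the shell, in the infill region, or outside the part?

At z = 5.4 mm: the r=4 cylinder gives a regular 16-gon of circumradius 4 (constant along its height); the cube at (16, 16) is absent (z outside [-2, 5]); the r=6.5 cylinder at (7.5, 15.5) contributes a regular 16-gon of circumradius 6.5; the 29.5×30 cube at (-0.5, 4) contributes its full rectangle; Taking the first minus the rest: starting from the r=4 cylinder, the r=6.5 cylinder at (7.5, 15.5) misses the remaining region (no effect); the 29.5×30 cube at (-0.5, 4) misses the remaining region (no effect) — 1 connected region. Overall, the cross-section is a single solid region. The nearest boundary edge runs (-1.53, -3.70)→(-2.83, -2.83); distance from the point to it = 3.70 mm. The point is inside the cross-section and 3.70 mm from the nearest boundary — more than the 2.4 mm shell width (3 × 0.8), so it's in the infill interior.

infill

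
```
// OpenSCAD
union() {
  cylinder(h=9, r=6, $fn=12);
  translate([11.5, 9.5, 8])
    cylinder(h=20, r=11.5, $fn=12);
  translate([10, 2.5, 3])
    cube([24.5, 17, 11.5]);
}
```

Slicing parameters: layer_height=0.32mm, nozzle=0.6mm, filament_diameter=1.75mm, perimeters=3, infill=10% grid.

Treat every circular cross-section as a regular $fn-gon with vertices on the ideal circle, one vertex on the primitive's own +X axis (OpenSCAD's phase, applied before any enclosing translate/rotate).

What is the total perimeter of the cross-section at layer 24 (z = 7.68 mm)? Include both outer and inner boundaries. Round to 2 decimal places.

120.27 mm

At z = 7.68 mm: the r=6 cylinder gives a regular 12-gon of circumradius 6 (constant along its height) (perimeter = 2·12·6.000·sin(180°/12) = 37.27 mm); the cylinder at (11.5, 9.5) does not reach this height (z outside [8, 28]); the cube at (10, 2.5) is present — its section is the full 24.5×17 rectangle (perimeter 83.00 mm); Taking the union: the 2 present regions are separate (no shared area or edge), so areas and boundary lengths simply add and each stays a separate island — boundary = 120.27 mm. Overall, the cross-section has 2 separate islands. Total boundary length (outer) = 120.27 mm.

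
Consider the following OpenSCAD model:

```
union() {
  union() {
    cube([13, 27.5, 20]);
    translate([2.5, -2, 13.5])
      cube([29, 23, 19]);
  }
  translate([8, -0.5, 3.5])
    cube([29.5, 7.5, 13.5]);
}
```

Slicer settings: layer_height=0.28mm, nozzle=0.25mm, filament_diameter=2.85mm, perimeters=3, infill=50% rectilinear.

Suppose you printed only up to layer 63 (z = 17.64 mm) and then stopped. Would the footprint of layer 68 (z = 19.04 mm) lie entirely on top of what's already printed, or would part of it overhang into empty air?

entirely on top

Compare the two slices. At z = 17.64: the cube (footprint 13×27.5) is included at this height (area 357.50 mm²); the cube at (2.5, -2) (footprint 29×23) is included at this height (area 667.00 mm²); Merging all regions: the regions partially overlap — summed areas 1024.50 mm² minus the doubly-counted overlap 220.50 mm² gives 804.00 mm² — area = 804.00 mm²; the cube at (8, -0.5) is absent (z outside [3.5, 17]); Combining (union): only that combined region is present, so the union is just that shape — area = 804.00 mm². At z = 19.04: the 13×27.5 cube contributes its full rectangle (area 357.50 mm²); the 29×23 cube at (2.5, -2) contributes its full rectangle (area 667.00 mm²); Combining (union): the regions partially overlap — summed areas 1024.50 mm² minus the doubly-counted overlap 220.50 mm² gives 804.00 mm² — area = 804.00 mm²; the cube at (8, -0.5) does not reach this height (z outside [3.5, 17]); Taking the union: only the result so far is present, so the union is just that shape — area = 804.00 mm². Checking containment: the cross-section at z = 19.04 is a subset of the cross-section at z = 17.64.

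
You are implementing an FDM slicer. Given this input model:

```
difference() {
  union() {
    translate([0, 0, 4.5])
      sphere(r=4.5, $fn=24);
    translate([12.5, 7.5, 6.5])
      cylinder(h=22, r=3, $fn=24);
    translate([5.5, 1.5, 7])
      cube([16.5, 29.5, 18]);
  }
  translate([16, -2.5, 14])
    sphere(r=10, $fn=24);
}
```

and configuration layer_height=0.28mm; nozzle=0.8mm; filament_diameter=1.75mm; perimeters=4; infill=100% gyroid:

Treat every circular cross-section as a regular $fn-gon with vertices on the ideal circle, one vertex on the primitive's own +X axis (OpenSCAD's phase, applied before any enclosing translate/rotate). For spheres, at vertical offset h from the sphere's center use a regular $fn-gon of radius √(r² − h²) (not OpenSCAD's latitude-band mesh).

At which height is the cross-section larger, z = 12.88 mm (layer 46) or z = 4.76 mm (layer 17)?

Layer 46 (z = 12.88): the sphere does not reach this height (|z−center|=8.380 > r=4.5); the cylinder at (12.5, 7.5): section is a regular 24-gon, circumradius r=3 (area = (24/2)·3.000²·sin(360°/24) = 27.95 mm²); the cube at (5.5, 1.5) (footprint 16.5×29.5) is included at this height (area 486.75 mm²); Taking the union: the r=3 cylinder at (12.5, 7.5) lies entirely inside the 16.5×29.5 cube at (5.5, 1.5), so the union is just the 16.5×29.5 cube at (5.5, 1.5) — area = 486.75 mm²; the r=10 sphere at (16, -2.5) slices to a regular 24-gon of circumradius 9.937 (√(r²−h²) with h=1.12 from center) (area = (24/2)·9.937²·sin(360°/24) = 306.69 mm²); After the difference (first − rest): starting from that combined region (486.75 mm²), the r=10 sphere at (16, -2.5) partially overlaps it — only the 69.67 mm² overlap (of its 306.69 mm²) is removed, clipping the outline — area = 417.08 mm². So its area = 417.08 mm². Layer 17 (z = 4.76): the r=4.5 sphere contributes a regular 24-gon of circumradius √(4.5²−0.26²) = 4.492 (area = (24/2)·4.492²·sin(360°/24) = 62.68 mm²); the cylinder at (12.5, 7.5) is absent (z outside [6.5, 28.5]); the cube at (5.5, 1.5) does not reach this height (z outside [7, 25]); Combining (union): only the r=4.5 sphere is present, so the union is just that shape — area = 62.68 mm²; the r=10 sphere at (16, -2.5) slices to a regular 24-gon of circumradius 3.824 (√(r²−h²) with h=9.24 from center) (area = (24/2)·3.824²·sin(360°/24) = 45.41 mm²); Subtracting the remaining from the first: starting from the result so far (62.68 mm²), the r=10 sphere at (16, -2.5) misses the remaining region (no effect) — area = 62.68 mm². So its area = 62.68 mm². Layer 46 is larger (417.08 vs 62.68 mm²).

layer 46 (z = 12.88 mm)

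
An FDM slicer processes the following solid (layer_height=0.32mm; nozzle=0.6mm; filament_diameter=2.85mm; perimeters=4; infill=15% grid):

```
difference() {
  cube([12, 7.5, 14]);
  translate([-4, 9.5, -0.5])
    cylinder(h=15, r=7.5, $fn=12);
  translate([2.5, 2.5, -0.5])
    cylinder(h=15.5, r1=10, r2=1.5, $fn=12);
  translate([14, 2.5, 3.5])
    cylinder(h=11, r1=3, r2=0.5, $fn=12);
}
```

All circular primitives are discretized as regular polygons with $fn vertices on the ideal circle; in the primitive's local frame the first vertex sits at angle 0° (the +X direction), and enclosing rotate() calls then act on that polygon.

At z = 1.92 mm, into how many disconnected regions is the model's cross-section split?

At z = 1.92 mm: the cube (footprint 12×7.5) is included at this height; the r=7.5 cylinder at (-4, 9.5) contributes a regular 12-gon of circumradius 7.5; the cone at (2.5, 2.5) (r1=10→r2=1.5) has section circumradius 8.673 here — a regular 12-gon; the cone at (14, 2.5) is not intersected at this z (z outside [3.5, 14.5]); Subtracting the remaining from the first: starting from the 12×7.5 cube, the r=7.5 cylinder at (-4, 9.5) partially overlaps it — only the 7.89 mm² overlap (of its 168.75 mm²) is removed, clipping the outline; the cone at (2.5, 2.5) partially overlaps it — only the 71.56 mm² overlap (of its 225.66 mm²) is removed, clipping the outline — 1 connected region. The result has 1 disconnected region.

1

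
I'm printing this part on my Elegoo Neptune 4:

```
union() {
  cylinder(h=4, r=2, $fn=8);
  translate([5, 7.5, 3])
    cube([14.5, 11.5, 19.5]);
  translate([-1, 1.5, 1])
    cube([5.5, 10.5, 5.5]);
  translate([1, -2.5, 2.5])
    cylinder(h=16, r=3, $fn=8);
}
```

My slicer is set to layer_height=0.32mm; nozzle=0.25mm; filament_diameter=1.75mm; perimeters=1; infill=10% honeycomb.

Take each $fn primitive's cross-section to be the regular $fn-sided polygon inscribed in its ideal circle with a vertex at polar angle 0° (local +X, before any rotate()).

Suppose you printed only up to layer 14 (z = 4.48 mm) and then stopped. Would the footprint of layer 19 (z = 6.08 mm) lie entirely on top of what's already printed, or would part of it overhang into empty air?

Compare the two slices. At z = 4.48: the cylinder is not intersected at this z (z outside [0, 4]); the cube at (5, 7.5) (footprint 14.5×11.5) is included at this height (area 166.75 mm²); the cube at (-1, 1.5) (footprint 5.5×10.5) is included at this height (area 57.75 mm²); the r=3 cylinder at (1, -2.5) gives a regular 8-gon of circumradius 3 (constant along its height) (area = (8/2)·3.000²·sin(360°/8) = 25.46 mm²); Combining (union): the 3 present regions are separate (no shared area or edge), so areas and boundary lengths simply add and each stays a separate island — area = 249.96 mm². At z = 6.08: the cylinder does not reach this height (z outside [0, 4]); the cube at (5, 7.5) (footprint 14.5×11.5) is included at this height (area 166.75 mm²); the 5.5×10.5 cube at (-1, 1.5) contributes its full rectangle (area 57.75 mm²); the r=3 cylinder at (1, -2.5) contributes a regular 8-gon of circumradius 3 (area = (8/2)·3.000²·sin(360°/8) = 25.46 mm²); Combining (union): the 3 present regions are separate (no shared area or edge), so areas and boundary lengths simply add and each stays a separate island — area = 249.96 mm². Checking containment: the cross-section at z = 6.08 is a subset of the cross-section at z = 4.48.

entirely on top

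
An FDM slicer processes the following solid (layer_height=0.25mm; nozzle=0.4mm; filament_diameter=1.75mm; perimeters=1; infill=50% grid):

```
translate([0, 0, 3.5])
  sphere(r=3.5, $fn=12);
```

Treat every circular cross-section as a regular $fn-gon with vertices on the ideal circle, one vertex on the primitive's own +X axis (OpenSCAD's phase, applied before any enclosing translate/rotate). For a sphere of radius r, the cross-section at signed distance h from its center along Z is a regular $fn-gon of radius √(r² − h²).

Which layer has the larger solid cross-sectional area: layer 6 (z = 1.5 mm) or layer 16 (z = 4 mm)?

Layer 6 (z = 1.5): the r=3.5 sphere contributes a regular 12-gon of circumradius √(3.5²−2²) = 2.872 (area = (12/2)·2.872²·sin(360°/12) = 24.75 mm²). So its area = 24.75 mm². Layer 16 (z = 4): the r=3.5 sphere contributes a regular 12-gon of circumradius √(3.5²−0.5²) = 3.464 (area = (12/2)·3.464²·sin(360°/12) = 36.00 mm²). So its area = 36.00 mm². Layer 16 is larger (36.00 vs 24.75 mm²).

layer 16 (z = 4 mm)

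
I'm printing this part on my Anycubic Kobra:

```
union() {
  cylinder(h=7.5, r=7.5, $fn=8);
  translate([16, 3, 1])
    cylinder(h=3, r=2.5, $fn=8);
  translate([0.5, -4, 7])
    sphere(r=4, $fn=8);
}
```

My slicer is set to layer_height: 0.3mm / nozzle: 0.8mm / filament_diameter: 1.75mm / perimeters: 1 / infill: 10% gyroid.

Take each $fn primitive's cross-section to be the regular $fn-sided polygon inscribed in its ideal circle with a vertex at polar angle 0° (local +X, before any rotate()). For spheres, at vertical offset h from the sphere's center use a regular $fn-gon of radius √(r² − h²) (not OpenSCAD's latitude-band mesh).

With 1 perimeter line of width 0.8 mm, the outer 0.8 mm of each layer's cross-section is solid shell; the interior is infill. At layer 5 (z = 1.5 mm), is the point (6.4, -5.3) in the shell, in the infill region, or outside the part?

outside

At z = 1.5 mm: the cylinder: section is a regular 8-gon, circumradius r=7.5; the r=2.5 cylinder at (16, 3) gives a regular 8-gon of circumradius 2.5 (constant along its height); the sphere at (0.5, -4) is absent (|z−center|=5.500 > r=4); Combining (union): the 2 present regions are separate (no shared area or edge), so areas and boundary lengths simply add and each stays a separate island — 2 connected regions. Overall, the cross-section has 2 separate islands. The nearest boundary edge runs (7.50, 0.00)→(5.30, -5.30); distance from the point to it = 1.01 mm. The point is not inside any of the regions above, so it lies outside the cross-section (1.01 mm from the nearest boundary).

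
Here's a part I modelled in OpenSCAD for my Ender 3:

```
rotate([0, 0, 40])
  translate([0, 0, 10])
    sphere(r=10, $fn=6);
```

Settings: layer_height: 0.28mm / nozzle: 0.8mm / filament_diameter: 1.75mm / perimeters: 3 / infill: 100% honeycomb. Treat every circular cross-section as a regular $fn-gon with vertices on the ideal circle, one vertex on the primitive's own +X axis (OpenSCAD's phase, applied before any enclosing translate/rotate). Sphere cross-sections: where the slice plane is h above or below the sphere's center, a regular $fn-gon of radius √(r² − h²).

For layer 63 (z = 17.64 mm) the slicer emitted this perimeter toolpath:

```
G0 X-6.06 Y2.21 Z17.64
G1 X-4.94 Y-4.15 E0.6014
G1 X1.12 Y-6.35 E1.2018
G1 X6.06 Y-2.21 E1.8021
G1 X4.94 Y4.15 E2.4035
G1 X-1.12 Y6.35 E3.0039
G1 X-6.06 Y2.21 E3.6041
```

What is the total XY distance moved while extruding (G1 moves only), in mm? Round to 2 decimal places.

Sum the Euclidean lengths of each G1 segment: total = 38.70 mm.

38.70 mm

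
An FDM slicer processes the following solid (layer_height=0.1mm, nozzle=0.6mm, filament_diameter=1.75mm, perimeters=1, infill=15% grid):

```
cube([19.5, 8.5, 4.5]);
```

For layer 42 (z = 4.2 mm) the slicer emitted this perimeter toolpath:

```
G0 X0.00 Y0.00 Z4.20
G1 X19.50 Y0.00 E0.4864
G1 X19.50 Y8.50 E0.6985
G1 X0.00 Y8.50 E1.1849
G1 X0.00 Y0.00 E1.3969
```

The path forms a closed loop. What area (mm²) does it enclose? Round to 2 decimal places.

165.75 mm²

Apply the shoelace formula to the sequence of (X, Y) vertices; enclosed area = 165.75 mm².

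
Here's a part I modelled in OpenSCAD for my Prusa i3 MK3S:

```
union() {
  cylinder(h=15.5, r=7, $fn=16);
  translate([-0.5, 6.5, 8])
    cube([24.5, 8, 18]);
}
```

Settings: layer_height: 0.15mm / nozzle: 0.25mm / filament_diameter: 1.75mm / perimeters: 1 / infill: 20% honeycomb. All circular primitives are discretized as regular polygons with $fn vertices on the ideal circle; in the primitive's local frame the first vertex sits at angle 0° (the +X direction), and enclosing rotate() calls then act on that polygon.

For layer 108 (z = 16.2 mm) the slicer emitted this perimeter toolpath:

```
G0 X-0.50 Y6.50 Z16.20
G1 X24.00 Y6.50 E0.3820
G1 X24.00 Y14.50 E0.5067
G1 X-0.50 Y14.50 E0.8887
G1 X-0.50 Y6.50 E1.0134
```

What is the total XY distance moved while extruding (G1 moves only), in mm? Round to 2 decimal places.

Sum the Euclidean lengths of each G1 segment: total = 65.00 mm.

65.00 mm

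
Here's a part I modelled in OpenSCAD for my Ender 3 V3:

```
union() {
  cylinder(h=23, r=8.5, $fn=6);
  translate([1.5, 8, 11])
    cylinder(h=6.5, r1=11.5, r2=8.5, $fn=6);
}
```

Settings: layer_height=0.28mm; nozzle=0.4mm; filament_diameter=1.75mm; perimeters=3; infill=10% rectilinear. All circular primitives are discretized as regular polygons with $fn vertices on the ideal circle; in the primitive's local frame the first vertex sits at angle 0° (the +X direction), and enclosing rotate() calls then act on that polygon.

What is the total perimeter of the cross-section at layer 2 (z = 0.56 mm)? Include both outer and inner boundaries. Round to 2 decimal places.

51.00 mm

At z = 0.56 mm: the r=8.5 cylinder contributes a regular 6-gon of circumradius 8.5 (perimeter = 2·6·8.500·sin(180°/6) = 51.00 mm); the cone at (1.5, 8) is not intersected at this z (z outside [11, 17.5]); Combining (union): only the r=8.5 cylinder is present, so the union is just that shape — boundary = 51.00 mm. Overall, the cross-section is a single solid region. Total boundary length (outer) = 51.00 mm.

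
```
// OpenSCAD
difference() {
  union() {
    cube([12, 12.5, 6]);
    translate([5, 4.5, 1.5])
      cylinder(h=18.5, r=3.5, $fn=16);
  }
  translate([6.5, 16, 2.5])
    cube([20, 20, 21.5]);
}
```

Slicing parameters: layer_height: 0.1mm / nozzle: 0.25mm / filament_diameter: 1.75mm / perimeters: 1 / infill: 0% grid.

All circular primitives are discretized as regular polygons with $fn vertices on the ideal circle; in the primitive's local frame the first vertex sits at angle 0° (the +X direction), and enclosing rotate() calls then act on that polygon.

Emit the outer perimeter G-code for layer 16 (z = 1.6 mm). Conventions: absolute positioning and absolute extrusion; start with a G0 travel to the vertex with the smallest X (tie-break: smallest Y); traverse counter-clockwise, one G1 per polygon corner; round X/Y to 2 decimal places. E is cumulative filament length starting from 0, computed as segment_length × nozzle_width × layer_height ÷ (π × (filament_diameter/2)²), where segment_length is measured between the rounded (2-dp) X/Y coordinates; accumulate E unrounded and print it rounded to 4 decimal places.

G0 X0.00 Y0.00 Z1.60
G1 X12.00 Y0.00 E0.1247
G1 X12.00 Y12.50 E0.2546
G1 X0.00 Y12.50 E0.3794
G1 X0.00 Y0.00 E0.5093

At z = 1.6 mm: the 12×12.5 cube contributes its full rectangle; the cylinder at (5, 4.5): section is a regular 16-gon, circumradius r=3.5; Merging all regions: the r=3.5 cylinder at (5, 4.5) lies entirely inside the 12×12.5 cube, so the union is just the 12×12.5 cube — 1 connected region; the cube at (6.5, 16) is not intersected at this z (z outside [2.5, 24]); After the difference (first − rest): none of the subtracted shapes is present at this height, so that combined region is unchanged — 1 connected region. The outline is a single polygon with 4 vertices. Extrusion per mm of travel: 0.25 × 0.1 / (π × 0.875²) = 0.010394. Accumulating E over each segment gives final E = 0.5093.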